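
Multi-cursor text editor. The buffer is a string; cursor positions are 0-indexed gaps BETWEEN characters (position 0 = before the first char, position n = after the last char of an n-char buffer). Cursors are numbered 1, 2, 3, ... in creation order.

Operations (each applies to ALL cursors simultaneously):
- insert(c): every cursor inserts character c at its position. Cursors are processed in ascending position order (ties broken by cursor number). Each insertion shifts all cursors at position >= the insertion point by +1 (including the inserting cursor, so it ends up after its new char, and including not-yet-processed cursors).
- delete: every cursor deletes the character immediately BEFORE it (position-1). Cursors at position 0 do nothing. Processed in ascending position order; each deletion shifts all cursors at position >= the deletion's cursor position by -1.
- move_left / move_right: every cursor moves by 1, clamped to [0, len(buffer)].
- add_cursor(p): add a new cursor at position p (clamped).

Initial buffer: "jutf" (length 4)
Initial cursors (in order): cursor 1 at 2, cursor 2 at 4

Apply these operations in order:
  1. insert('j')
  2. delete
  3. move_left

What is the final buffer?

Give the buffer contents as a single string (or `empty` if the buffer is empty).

Answer: jutf

Derivation:
After op 1 (insert('j')): buffer="jujtfj" (len 6), cursors c1@3 c2@6, authorship ..1..2
After op 2 (delete): buffer="jutf" (len 4), cursors c1@2 c2@4, authorship ....
After op 3 (move_left): buffer="jutf" (len 4), cursors c1@1 c2@3, authorship ....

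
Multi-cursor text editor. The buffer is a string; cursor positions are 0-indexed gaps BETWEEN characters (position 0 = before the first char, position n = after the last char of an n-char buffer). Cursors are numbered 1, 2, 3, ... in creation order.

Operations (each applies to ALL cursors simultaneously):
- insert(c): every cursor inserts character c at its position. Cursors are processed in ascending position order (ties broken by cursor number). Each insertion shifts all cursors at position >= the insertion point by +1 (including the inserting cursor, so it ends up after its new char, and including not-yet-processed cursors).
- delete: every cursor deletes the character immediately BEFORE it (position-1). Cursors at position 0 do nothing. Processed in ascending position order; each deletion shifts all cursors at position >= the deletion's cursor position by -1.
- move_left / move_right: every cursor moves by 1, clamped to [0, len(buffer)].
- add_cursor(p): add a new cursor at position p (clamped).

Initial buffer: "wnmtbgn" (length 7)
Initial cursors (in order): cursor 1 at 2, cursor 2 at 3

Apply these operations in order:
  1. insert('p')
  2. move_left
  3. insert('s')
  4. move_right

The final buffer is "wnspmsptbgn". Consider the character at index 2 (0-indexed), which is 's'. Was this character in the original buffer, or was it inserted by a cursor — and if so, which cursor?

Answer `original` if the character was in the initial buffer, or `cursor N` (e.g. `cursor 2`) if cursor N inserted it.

After op 1 (insert('p')): buffer="wnpmptbgn" (len 9), cursors c1@3 c2@5, authorship ..1.2....
After op 2 (move_left): buffer="wnpmptbgn" (len 9), cursors c1@2 c2@4, authorship ..1.2....
After op 3 (insert('s')): buffer="wnspmsptbgn" (len 11), cursors c1@3 c2@6, authorship ..11.22....
After op 4 (move_right): buffer="wnspmsptbgn" (len 11), cursors c1@4 c2@7, authorship ..11.22....
Authorship (.=original, N=cursor N): . . 1 1 . 2 2 . . . .
Index 2: author = 1

Answer: cursor 1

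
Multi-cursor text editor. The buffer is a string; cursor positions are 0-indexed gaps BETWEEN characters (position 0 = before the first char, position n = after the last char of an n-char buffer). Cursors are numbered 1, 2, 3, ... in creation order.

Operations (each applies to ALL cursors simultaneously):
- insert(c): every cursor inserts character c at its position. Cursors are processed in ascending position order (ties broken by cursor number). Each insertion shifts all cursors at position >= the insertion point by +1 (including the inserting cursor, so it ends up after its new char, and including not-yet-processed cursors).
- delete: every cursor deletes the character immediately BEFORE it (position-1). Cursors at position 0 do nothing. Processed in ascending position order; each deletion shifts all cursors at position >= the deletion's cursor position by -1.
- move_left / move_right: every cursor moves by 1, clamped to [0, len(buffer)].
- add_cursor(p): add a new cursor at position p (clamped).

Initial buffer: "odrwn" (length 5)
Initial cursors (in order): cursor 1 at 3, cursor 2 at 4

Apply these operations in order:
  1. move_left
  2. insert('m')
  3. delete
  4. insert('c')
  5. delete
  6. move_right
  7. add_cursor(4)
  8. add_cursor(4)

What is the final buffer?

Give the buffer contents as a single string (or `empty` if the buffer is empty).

Answer: odrwn

Derivation:
After op 1 (move_left): buffer="odrwn" (len 5), cursors c1@2 c2@3, authorship .....
After op 2 (insert('m')): buffer="odmrmwn" (len 7), cursors c1@3 c2@5, authorship ..1.2..
After op 3 (delete): buffer="odrwn" (len 5), cursors c1@2 c2@3, authorship .....
After op 4 (insert('c')): buffer="odcrcwn" (len 7), cursors c1@3 c2@5, authorship ..1.2..
After op 5 (delete): buffer="odrwn" (len 5), cursors c1@2 c2@3, authorship .....
After op 6 (move_right): buffer="odrwn" (len 5), cursors c1@3 c2@4, authorship .....
After op 7 (add_cursor(4)): buffer="odrwn" (len 5), cursors c1@3 c2@4 c3@4, authorship .....
After op 8 (add_cursor(4)): buffer="odrwn" (len 5), cursors c1@3 c2@4 c3@4 c4@4, authorship .....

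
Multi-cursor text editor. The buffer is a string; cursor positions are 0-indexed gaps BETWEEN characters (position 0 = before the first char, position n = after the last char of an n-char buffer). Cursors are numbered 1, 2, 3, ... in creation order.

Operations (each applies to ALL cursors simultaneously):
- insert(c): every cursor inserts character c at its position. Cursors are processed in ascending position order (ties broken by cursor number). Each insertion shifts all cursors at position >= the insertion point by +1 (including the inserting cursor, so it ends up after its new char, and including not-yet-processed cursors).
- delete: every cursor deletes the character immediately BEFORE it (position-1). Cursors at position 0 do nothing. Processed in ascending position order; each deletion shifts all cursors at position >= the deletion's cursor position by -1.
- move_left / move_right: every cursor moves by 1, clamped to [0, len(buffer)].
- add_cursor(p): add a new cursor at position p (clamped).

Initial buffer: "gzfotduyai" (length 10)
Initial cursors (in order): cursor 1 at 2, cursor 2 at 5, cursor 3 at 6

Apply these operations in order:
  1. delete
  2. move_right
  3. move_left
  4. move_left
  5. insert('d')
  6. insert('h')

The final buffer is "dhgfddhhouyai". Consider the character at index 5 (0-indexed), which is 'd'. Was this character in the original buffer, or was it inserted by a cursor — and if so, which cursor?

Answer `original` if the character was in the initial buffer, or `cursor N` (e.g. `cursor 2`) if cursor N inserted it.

Answer: cursor 3

Derivation:
After op 1 (delete): buffer="gfouyai" (len 7), cursors c1@1 c2@3 c3@3, authorship .......
After op 2 (move_right): buffer="gfouyai" (len 7), cursors c1@2 c2@4 c3@4, authorship .......
After op 3 (move_left): buffer="gfouyai" (len 7), cursors c1@1 c2@3 c3@3, authorship .......
After op 4 (move_left): buffer="gfouyai" (len 7), cursors c1@0 c2@2 c3@2, authorship .......
After op 5 (insert('d')): buffer="dgfddouyai" (len 10), cursors c1@1 c2@5 c3@5, authorship 1..23.....
After op 6 (insert('h')): buffer="dhgfddhhouyai" (len 13), cursors c1@2 c2@8 c3@8, authorship 11..2323.....
Authorship (.=original, N=cursor N): 1 1 . . 2 3 2 3 . . . . .
Index 5: author = 3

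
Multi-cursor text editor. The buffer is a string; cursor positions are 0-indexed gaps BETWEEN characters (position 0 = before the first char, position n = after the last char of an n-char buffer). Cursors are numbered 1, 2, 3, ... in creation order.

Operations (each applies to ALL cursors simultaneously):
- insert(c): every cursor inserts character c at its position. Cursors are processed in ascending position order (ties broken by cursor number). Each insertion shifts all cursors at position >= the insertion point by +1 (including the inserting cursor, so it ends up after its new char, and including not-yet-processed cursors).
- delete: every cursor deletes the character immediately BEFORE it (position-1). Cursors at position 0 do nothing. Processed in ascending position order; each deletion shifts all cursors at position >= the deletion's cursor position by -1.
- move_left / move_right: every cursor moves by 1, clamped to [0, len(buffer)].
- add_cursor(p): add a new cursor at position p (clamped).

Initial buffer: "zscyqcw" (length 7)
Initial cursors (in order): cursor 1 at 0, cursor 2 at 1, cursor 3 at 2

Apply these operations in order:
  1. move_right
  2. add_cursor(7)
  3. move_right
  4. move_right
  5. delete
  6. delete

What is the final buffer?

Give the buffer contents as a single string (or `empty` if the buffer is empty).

After op 1 (move_right): buffer="zscyqcw" (len 7), cursors c1@1 c2@2 c3@3, authorship .......
After op 2 (add_cursor(7)): buffer="zscyqcw" (len 7), cursors c1@1 c2@2 c3@3 c4@7, authorship .......
After op 3 (move_right): buffer="zscyqcw" (len 7), cursors c1@2 c2@3 c3@4 c4@7, authorship .......
After op 4 (move_right): buffer="zscyqcw" (len 7), cursors c1@3 c2@4 c3@5 c4@7, authorship .......
After op 5 (delete): buffer="zsc" (len 3), cursors c1@2 c2@2 c3@2 c4@3, authorship ...
After op 6 (delete): buffer="" (len 0), cursors c1@0 c2@0 c3@0 c4@0, authorship 

Answer: empty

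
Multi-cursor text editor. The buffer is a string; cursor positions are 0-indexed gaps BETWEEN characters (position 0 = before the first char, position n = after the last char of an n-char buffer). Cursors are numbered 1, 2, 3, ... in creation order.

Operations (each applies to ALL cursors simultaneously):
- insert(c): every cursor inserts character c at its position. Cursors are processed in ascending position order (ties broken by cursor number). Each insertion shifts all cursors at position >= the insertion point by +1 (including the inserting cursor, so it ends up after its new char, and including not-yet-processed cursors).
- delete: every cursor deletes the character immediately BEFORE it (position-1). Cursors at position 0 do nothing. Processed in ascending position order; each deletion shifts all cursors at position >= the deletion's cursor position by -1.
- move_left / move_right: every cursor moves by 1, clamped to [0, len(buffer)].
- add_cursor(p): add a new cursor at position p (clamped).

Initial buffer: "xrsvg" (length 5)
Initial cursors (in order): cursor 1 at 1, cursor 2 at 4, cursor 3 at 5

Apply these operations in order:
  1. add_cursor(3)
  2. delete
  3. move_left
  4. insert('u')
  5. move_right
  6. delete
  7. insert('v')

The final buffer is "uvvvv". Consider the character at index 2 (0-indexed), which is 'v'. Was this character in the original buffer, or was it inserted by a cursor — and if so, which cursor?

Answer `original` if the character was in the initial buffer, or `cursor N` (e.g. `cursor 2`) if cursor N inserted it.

After op 1 (add_cursor(3)): buffer="xrsvg" (len 5), cursors c1@1 c4@3 c2@4 c3@5, authorship .....
After op 2 (delete): buffer="r" (len 1), cursors c1@0 c2@1 c3@1 c4@1, authorship .
After op 3 (move_left): buffer="r" (len 1), cursors c1@0 c2@0 c3@0 c4@0, authorship .
After op 4 (insert('u')): buffer="uuuur" (len 5), cursors c1@4 c2@4 c3@4 c4@4, authorship 1234.
After op 5 (move_right): buffer="uuuur" (len 5), cursors c1@5 c2@5 c3@5 c4@5, authorship 1234.
After op 6 (delete): buffer="u" (len 1), cursors c1@1 c2@1 c3@1 c4@1, authorship 1
After op 7 (insert('v')): buffer="uvvvv" (len 5), cursors c1@5 c2@5 c3@5 c4@5, authorship 11234
Authorship (.=original, N=cursor N): 1 1 2 3 4
Index 2: author = 2

Answer: cursor 2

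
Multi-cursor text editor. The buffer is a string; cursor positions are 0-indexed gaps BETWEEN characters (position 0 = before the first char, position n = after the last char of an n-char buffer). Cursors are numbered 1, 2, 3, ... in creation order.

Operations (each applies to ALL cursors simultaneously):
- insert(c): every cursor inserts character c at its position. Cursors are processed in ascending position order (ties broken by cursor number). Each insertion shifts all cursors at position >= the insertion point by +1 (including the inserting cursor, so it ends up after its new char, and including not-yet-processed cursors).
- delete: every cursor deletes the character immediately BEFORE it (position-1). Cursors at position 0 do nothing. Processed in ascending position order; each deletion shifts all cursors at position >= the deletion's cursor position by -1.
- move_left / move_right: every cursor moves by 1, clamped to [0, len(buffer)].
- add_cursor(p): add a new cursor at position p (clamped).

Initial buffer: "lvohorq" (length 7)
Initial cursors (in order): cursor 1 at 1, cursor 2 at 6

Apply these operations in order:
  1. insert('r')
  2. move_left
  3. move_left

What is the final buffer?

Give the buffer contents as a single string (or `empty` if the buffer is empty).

After op 1 (insert('r')): buffer="lrvohorrq" (len 9), cursors c1@2 c2@8, authorship .1.....2.
After op 2 (move_left): buffer="lrvohorrq" (len 9), cursors c1@1 c2@7, authorship .1.....2.
After op 3 (move_left): buffer="lrvohorrq" (len 9), cursors c1@0 c2@6, authorship .1.....2.

Answer: lrvohorrq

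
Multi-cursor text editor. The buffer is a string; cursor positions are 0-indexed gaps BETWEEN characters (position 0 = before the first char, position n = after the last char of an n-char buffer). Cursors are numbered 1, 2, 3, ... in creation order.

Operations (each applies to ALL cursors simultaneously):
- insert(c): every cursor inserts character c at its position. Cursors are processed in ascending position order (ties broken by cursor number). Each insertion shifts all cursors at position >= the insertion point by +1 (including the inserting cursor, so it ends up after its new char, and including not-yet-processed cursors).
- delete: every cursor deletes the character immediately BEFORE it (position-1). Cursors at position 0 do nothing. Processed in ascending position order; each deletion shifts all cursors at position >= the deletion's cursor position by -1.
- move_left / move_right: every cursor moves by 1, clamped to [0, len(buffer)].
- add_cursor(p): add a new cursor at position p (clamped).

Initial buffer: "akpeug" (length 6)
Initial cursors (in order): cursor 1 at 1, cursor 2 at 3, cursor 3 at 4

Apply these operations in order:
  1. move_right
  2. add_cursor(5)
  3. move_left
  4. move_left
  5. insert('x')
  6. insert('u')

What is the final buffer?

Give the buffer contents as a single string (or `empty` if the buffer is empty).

Answer: xuakxupxxuueug

Derivation:
After op 1 (move_right): buffer="akpeug" (len 6), cursors c1@2 c2@4 c3@5, authorship ......
After op 2 (add_cursor(5)): buffer="akpeug" (len 6), cursors c1@2 c2@4 c3@5 c4@5, authorship ......
After op 3 (move_left): buffer="akpeug" (len 6), cursors c1@1 c2@3 c3@4 c4@4, authorship ......
After op 4 (move_left): buffer="akpeug" (len 6), cursors c1@0 c2@2 c3@3 c4@3, authorship ......
After op 5 (insert('x')): buffer="xakxpxxeug" (len 10), cursors c1@1 c2@4 c3@7 c4@7, authorship 1..2.34...
After op 6 (insert('u')): buffer="xuakxupxxuueug" (len 14), cursors c1@2 c2@6 c3@11 c4@11, authorship 11..22.3434...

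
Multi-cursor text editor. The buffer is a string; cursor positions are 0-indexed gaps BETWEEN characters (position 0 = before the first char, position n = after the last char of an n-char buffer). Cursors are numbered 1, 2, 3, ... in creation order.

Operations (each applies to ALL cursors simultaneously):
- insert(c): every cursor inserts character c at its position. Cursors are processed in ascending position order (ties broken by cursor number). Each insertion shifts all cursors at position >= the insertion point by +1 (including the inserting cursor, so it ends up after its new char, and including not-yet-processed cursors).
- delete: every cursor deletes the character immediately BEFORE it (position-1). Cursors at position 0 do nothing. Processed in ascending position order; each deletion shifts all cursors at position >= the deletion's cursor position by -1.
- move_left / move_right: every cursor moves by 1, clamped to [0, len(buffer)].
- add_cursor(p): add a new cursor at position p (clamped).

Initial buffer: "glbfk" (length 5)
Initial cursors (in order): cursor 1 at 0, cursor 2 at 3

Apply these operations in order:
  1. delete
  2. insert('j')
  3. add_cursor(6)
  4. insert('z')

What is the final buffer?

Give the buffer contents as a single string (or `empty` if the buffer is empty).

Answer: jzgljzfkz

Derivation:
After op 1 (delete): buffer="glfk" (len 4), cursors c1@0 c2@2, authorship ....
After op 2 (insert('j')): buffer="jgljfk" (len 6), cursors c1@1 c2@4, authorship 1..2..
After op 3 (add_cursor(6)): buffer="jgljfk" (len 6), cursors c1@1 c2@4 c3@6, authorship 1..2..
After op 4 (insert('z')): buffer="jzgljzfkz" (len 9), cursors c1@2 c2@6 c3@9, authorship 11..22..3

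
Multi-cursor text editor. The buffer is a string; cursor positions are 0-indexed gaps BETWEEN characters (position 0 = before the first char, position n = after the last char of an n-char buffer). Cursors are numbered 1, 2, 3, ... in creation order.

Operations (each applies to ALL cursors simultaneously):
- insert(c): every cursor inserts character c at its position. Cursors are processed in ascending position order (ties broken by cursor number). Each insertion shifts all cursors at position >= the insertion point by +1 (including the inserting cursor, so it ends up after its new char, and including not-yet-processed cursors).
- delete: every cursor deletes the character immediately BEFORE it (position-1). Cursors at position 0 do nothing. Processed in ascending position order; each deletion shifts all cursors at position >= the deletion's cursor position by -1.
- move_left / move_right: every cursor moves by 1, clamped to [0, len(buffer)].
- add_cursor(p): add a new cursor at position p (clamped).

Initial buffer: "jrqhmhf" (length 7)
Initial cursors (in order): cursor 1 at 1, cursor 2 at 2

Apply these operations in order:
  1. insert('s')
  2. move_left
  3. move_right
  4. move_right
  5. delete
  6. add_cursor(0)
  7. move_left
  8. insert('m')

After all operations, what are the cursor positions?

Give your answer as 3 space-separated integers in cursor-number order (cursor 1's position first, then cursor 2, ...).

Answer: 3 5 1

Derivation:
After op 1 (insert('s')): buffer="jsrsqhmhf" (len 9), cursors c1@2 c2@4, authorship .1.2.....
After op 2 (move_left): buffer="jsrsqhmhf" (len 9), cursors c1@1 c2@3, authorship .1.2.....
After op 3 (move_right): buffer="jsrsqhmhf" (len 9), cursors c1@2 c2@4, authorship .1.2.....
After op 4 (move_right): buffer="jsrsqhmhf" (len 9), cursors c1@3 c2@5, authorship .1.2.....
After op 5 (delete): buffer="jsshmhf" (len 7), cursors c1@2 c2@3, authorship .12....
After op 6 (add_cursor(0)): buffer="jsshmhf" (len 7), cursors c3@0 c1@2 c2@3, authorship .12....
After op 7 (move_left): buffer="jsshmhf" (len 7), cursors c3@0 c1@1 c2@2, authorship .12....
After op 8 (insert('m')): buffer="mjmsmshmhf" (len 10), cursors c3@1 c1@3 c2@5, authorship 3.1122....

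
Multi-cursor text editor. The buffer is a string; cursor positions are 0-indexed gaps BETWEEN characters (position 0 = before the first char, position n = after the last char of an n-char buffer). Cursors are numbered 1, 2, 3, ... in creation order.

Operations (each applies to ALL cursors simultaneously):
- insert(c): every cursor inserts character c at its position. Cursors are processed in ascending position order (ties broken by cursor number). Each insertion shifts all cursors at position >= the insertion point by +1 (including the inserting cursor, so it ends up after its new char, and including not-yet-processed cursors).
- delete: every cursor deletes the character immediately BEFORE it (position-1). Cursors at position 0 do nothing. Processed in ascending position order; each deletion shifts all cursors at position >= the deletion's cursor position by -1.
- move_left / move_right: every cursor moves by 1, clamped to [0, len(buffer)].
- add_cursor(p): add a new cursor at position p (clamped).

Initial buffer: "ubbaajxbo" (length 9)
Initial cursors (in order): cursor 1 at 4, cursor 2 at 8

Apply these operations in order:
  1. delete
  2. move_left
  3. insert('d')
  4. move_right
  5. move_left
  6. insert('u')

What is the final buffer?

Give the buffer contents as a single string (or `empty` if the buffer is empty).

Answer: ubdubajduxo

Derivation:
After op 1 (delete): buffer="ubbajxo" (len 7), cursors c1@3 c2@6, authorship .......
After op 2 (move_left): buffer="ubbajxo" (len 7), cursors c1@2 c2@5, authorship .......
After op 3 (insert('d')): buffer="ubdbajdxo" (len 9), cursors c1@3 c2@7, authorship ..1...2..
After op 4 (move_right): buffer="ubdbajdxo" (len 9), cursors c1@4 c2@8, authorship ..1...2..
After op 5 (move_left): buffer="ubdbajdxo" (len 9), cursors c1@3 c2@7, authorship ..1...2..
After op 6 (insert('u')): buffer="ubdubajduxo" (len 11), cursors c1@4 c2@9, authorship ..11...22..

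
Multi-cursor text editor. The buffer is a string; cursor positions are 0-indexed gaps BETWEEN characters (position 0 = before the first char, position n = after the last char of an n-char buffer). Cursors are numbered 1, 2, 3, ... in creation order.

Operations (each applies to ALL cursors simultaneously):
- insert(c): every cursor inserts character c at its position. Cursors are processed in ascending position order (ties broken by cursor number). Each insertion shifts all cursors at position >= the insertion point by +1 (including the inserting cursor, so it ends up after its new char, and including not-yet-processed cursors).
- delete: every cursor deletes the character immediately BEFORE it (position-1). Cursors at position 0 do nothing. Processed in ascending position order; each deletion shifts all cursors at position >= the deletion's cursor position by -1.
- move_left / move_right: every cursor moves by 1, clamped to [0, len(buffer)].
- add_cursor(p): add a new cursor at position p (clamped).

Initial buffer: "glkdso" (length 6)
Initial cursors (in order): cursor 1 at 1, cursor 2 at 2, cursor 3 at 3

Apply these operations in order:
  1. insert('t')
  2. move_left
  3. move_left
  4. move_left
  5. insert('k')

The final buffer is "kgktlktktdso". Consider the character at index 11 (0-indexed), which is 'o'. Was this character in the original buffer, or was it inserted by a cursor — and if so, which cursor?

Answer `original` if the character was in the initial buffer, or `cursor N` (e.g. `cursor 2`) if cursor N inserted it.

After op 1 (insert('t')): buffer="gtltktdso" (len 9), cursors c1@2 c2@4 c3@6, authorship .1.2.3...
After op 2 (move_left): buffer="gtltktdso" (len 9), cursors c1@1 c2@3 c3@5, authorship .1.2.3...
After op 3 (move_left): buffer="gtltktdso" (len 9), cursors c1@0 c2@2 c3@4, authorship .1.2.3...
After op 4 (move_left): buffer="gtltktdso" (len 9), cursors c1@0 c2@1 c3@3, authorship .1.2.3...
After op 5 (insert('k')): buffer="kgktlktktdso" (len 12), cursors c1@1 c2@3 c3@6, authorship 1.21.32.3...
Authorship (.=original, N=cursor N): 1 . 2 1 . 3 2 . 3 . . .
Index 11: author = original

Answer: original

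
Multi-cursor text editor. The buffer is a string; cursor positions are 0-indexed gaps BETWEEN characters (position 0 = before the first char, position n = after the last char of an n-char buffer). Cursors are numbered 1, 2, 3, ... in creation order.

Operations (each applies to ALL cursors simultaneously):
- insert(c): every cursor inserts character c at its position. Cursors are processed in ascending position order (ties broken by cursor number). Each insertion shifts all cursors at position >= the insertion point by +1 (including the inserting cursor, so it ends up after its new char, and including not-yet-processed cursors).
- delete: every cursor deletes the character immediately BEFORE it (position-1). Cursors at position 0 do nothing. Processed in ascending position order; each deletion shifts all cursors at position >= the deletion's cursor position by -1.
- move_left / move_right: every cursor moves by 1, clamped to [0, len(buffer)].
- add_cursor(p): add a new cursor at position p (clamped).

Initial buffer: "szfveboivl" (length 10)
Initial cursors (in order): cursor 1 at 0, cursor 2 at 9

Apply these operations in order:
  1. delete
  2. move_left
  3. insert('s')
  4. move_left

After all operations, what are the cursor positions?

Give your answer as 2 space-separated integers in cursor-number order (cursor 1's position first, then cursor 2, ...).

Answer: 0 8

Derivation:
After op 1 (delete): buffer="szfveboil" (len 9), cursors c1@0 c2@8, authorship .........
After op 2 (move_left): buffer="szfveboil" (len 9), cursors c1@0 c2@7, authorship .........
After op 3 (insert('s')): buffer="sszfvebosil" (len 11), cursors c1@1 c2@9, authorship 1.......2..
After op 4 (move_left): buffer="sszfvebosil" (len 11), cursors c1@0 c2@8, authorship 1.......2..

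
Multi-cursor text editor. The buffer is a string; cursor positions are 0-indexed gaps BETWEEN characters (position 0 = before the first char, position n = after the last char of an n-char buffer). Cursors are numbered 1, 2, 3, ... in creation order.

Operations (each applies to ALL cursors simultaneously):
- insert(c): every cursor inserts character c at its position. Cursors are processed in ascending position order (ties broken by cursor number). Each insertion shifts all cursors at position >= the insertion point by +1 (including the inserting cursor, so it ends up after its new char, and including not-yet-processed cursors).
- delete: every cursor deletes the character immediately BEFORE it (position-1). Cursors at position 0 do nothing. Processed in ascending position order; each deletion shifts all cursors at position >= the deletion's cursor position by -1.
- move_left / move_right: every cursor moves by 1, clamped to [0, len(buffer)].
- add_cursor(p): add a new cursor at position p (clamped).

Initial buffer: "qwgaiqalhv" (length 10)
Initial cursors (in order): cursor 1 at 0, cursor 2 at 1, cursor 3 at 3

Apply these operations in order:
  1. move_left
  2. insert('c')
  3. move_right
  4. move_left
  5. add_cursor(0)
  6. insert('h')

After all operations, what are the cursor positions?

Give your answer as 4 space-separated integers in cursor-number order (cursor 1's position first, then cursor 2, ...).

Answer: 5 5 9 1

Derivation:
After op 1 (move_left): buffer="qwgaiqalhv" (len 10), cursors c1@0 c2@0 c3@2, authorship ..........
After op 2 (insert('c')): buffer="ccqwcgaiqalhv" (len 13), cursors c1@2 c2@2 c3@5, authorship 12..3........
After op 3 (move_right): buffer="ccqwcgaiqalhv" (len 13), cursors c1@3 c2@3 c3@6, authorship 12..3........
After op 4 (move_left): buffer="ccqwcgaiqalhv" (len 13), cursors c1@2 c2@2 c3@5, authorship 12..3........
After op 5 (add_cursor(0)): buffer="ccqwcgaiqalhv" (len 13), cursors c4@0 c1@2 c2@2 c3@5, authorship 12..3........
After op 6 (insert('h')): buffer="hcchhqwchgaiqalhv" (len 17), cursors c4@1 c1@5 c2@5 c3@9, authorship 41212..33........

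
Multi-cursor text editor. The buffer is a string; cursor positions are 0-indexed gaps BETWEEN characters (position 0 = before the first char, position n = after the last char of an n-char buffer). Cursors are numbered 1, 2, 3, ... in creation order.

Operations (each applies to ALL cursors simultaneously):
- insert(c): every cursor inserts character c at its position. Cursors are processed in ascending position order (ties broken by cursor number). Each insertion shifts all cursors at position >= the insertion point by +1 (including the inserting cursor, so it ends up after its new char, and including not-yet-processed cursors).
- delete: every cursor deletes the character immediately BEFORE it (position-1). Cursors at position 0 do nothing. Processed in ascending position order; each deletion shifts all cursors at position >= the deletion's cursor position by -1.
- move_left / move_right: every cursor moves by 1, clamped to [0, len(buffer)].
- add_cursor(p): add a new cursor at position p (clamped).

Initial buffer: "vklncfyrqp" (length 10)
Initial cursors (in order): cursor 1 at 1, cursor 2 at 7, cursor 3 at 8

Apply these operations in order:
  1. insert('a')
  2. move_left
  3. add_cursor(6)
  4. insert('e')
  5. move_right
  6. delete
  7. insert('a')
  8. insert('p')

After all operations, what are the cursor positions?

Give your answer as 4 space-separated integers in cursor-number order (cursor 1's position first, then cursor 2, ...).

Answer: 4 15 19 11

Derivation:
After op 1 (insert('a')): buffer="vaklncfyaraqp" (len 13), cursors c1@2 c2@9 c3@11, authorship .1......2.3..
After op 2 (move_left): buffer="vaklncfyaraqp" (len 13), cursors c1@1 c2@8 c3@10, authorship .1......2.3..
After op 3 (add_cursor(6)): buffer="vaklncfyaraqp" (len 13), cursors c1@1 c4@6 c2@8 c3@10, authorship .1......2.3..
After op 4 (insert('e')): buffer="veaklncefyeareaqp" (len 17), cursors c1@2 c4@8 c2@11 c3@14, authorship .11....4..22.33..
After op 5 (move_right): buffer="veaklncefyeareaqp" (len 17), cursors c1@3 c4@9 c2@12 c3@15, authorship .11....4..22.33..
After op 6 (delete): buffer="veklnceyereqp" (len 13), cursors c1@2 c4@7 c2@9 c3@11, authorship .1....4.2.3..
After op 7 (insert('a')): buffer="veaklnceayeareaqp" (len 17), cursors c1@3 c4@9 c2@12 c3@15, authorship .11....44.22.33..
After op 8 (insert('p')): buffer="veapklnceapyeapreapqp" (len 21), cursors c1@4 c4@11 c2@15 c3@19, authorship .111....444.222.333..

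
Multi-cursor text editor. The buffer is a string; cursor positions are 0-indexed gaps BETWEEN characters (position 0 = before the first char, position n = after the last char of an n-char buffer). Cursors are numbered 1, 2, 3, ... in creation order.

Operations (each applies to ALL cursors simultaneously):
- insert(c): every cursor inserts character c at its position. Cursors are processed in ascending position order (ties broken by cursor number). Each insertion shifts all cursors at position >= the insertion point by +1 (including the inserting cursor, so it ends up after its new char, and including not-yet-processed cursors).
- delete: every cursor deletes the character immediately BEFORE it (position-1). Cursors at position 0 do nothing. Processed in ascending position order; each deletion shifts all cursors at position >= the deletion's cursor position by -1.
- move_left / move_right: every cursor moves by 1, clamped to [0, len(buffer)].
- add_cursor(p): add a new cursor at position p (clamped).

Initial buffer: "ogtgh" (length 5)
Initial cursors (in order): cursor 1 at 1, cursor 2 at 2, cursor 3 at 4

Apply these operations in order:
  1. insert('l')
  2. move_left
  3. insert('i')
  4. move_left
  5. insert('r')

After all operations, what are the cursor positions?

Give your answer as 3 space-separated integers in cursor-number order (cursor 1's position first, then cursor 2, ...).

Answer: 2 6 11

Derivation:
After op 1 (insert('l')): buffer="olgltglh" (len 8), cursors c1@2 c2@4 c3@7, authorship .1.2..3.
After op 2 (move_left): buffer="olgltglh" (len 8), cursors c1@1 c2@3 c3@6, authorship .1.2..3.
After op 3 (insert('i')): buffer="oilgiltgilh" (len 11), cursors c1@2 c2@5 c3@9, authorship .11.22..33.
After op 4 (move_left): buffer="oilgiltgilh" (len 11), cursors c1@1 c2@4 c3@8, authorship .11.22..33.
After op 5 (insert('r')): buffer="orilgriltgrilh" (len 14), cursors c1@2 c2@6 c3@11, authorship .111.222..333.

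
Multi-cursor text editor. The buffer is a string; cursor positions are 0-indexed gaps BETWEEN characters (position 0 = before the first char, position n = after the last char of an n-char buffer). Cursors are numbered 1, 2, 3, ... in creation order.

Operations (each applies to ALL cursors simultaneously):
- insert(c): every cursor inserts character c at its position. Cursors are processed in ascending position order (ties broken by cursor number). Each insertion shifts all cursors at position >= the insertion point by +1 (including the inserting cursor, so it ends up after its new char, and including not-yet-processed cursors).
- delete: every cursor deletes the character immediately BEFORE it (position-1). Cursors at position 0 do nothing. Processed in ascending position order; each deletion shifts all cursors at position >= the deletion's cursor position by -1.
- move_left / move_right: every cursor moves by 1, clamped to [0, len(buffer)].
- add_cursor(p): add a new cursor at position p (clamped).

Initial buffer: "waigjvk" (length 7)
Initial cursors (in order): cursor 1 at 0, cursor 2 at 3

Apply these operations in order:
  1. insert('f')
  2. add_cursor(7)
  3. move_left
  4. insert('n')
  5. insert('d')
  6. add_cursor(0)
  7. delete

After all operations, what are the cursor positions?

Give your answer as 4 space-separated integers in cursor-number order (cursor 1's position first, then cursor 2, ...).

Answer: 1 6 9 0

Derivation:
After op 1 (insert('f')): buffer="fwaifgjvk" (len 9), cursors c1@1 c2@5, authorship 1...2....
After op 2 (add_cursor(7)): buffer="fwaifgjvk" (len 9), cursors c1@1 c2@5 c3@7, authorship 1...2....
After op 3 (move_left): buffer="fwaifgjvk" (len 9), cursors c1@0 c2@4 c3@6, authorship 1...2....
After op 4 (insert('n')): buffer="nfwainfgnjvk" (len 12), cursors c1@1 c2@6 c3@9, authorship 11...22.3...
After op 5 (insert('d')): buffer="ndfwaindfgndjvk" (len 15), cursors c1@2 c2@8 c3@12, authorship 111...222.33...
After op 6 (add_cursor(0)): buffer="ndfwaindfgndjvk" (len 15), cursors c4@0 c1@2 c2@8 c3@12, authorship 111...222.33...
After op 7 (delete): buffer="nfwainfgnjvk" (len 12), cursors c4@0 c1@1 c2@6 c3@9, authorship 11...22.3...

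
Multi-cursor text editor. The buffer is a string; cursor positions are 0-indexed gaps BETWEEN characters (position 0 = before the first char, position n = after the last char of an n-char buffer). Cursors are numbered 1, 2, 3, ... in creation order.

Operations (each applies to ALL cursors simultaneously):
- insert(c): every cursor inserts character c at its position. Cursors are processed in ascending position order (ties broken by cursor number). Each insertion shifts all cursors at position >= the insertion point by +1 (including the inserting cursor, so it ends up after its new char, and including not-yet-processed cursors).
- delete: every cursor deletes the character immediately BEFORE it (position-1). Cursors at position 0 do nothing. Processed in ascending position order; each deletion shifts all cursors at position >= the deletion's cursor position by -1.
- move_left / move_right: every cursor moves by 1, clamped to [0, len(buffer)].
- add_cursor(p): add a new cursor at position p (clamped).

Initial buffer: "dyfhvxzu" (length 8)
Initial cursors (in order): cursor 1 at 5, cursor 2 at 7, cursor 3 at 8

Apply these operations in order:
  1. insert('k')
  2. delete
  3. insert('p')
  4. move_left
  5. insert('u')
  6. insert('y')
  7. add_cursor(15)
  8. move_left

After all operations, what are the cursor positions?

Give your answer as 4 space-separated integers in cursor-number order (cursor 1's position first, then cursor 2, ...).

Answer: 6 11 15 14

Derivation:
After op 1 (insert('k')): buffer="dyfhvkxzkuk" (len 11), cursors c1@6 c2@9 c3@11, authorship .....1..2.3
After op 2 (delete): buffer="dyfhvxzu" (len 8), cursors c1@5 c2@7 c3@8, authorship ........
After op 3 (insert('p')): buffer="dyfhvpxzpup" (len 11), cursors c1@6 c2@9 c3@11, authorship .....1..2.3
After op 4 (move_left): buffer="dyfhvpxzpup" (len 11), cursors c1@5 c2@8 c3@10, authorship .....1..2.3
After op 5 (insert('u')): buffer="dyfhvupxzupuup" (len 14), cursors c1@6 c2@10 c3@13, authorship .....11..22.33
After op 6 (insert('y')): buffer="dyfhvuypxzuypuuyp" (len 17), cursors c1@7 c2@12 c3@16, authorship .....111..222.333
After op 7 (add_cursor(15)): buffer="dyfhvuypxzuypuuyp" (len 17), cursors c1@7 c2@12 c4@15 c3@16, authorship .....111..222.333
After op 8 (move_left): buffer="dyfhvuypxzuypuuyp" (len 17), cursors c1@6 c2@11 c4@14 c3@15, authorship .....111..222.333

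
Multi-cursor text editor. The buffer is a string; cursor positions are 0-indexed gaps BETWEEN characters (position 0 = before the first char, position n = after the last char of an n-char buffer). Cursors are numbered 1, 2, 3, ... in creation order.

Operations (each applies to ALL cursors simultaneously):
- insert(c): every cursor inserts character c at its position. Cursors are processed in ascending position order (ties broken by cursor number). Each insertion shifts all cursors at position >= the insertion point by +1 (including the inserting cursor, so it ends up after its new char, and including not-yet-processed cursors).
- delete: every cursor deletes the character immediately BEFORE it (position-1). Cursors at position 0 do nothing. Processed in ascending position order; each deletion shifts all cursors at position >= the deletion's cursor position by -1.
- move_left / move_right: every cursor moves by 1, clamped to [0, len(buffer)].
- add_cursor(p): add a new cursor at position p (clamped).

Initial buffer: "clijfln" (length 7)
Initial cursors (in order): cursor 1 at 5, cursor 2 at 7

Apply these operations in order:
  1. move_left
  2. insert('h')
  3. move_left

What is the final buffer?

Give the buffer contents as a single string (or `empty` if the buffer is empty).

Answer: clijhflhn

Derivation:
After op 1 (move_left): buffer="clijfln" (len 7), cursors c1@4 c2@6, authorship .......
After op 2 (insert('h')): buffer="clijhflhn" (len 9), cursors c1@5 c2@8, authorship ....1..2.
After op 3 (move_left): buffer="clijhflhn" (len 9), cursors c1@4 c2@7, authorship ....1..2.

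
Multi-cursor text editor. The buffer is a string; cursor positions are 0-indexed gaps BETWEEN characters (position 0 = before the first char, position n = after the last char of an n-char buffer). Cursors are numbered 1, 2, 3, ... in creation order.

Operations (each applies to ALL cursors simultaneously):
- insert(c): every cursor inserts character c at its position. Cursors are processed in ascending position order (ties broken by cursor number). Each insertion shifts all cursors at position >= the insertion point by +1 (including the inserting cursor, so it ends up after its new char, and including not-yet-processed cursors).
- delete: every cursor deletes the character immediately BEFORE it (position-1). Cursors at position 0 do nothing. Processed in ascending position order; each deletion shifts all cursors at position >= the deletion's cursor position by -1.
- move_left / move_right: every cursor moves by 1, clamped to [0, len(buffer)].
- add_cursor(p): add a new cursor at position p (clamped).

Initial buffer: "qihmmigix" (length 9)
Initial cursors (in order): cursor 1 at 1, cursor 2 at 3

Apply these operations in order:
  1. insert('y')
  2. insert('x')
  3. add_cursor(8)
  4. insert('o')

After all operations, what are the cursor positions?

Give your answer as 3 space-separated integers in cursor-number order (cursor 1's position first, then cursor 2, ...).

Answer: 4 9 11

Derivation:
After op 1 (insert('y')): buffer="qyihymmigix" (len 11), cursors c1@2 c2@5, authorship .1..2......
After op 2 (insert('x')): buffer="qyxihyxmmigix" (len 13), cursors c1@3 c2@7, authorship .11..22......
After op 3 (add_cursor(8)): buffer="qyxihyxmmigix" (len 13), cursors c1@3 c2@7 c3@8, authorship .11..22......
After op 4 (insert('o')): buffer="qyxoihyxomomigix" (len 16), cursors c1@4 c2@9 c3@11, authorship .111..222.3.....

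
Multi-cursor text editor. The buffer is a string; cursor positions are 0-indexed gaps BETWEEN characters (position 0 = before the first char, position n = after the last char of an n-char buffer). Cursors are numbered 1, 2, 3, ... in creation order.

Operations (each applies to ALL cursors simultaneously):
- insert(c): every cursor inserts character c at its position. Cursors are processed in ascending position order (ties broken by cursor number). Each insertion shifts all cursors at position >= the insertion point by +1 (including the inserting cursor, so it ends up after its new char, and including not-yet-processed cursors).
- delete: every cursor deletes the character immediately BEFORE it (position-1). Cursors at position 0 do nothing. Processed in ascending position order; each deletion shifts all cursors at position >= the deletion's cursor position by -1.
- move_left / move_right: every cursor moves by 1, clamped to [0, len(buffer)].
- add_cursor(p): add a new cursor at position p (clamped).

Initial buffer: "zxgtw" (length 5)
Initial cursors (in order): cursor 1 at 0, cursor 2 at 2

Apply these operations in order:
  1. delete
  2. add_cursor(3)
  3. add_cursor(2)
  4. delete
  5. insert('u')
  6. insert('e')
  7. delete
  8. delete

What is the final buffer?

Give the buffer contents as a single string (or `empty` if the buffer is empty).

Answer: w

Derivation:
After op 1 (delete): buffer="zgtw" (len 4), cursors c1@0 c2@1, authorship ....
After op 2 (add_cursor(3)): buffer="zgtw" (len 4), cursors c1@0 c2@1 c3@3, authorship ....
After op 3 (add_cursor(2)): buffer="zgtw" (len 4), cursors c1@0 c2@1 c4@2 c3@3, authorship ....
After op 4 (delete): buffer="w" (len 1), cursors c1@0 c2@0 c3@0 c4@0, authorship .
After op 5 (insert('u')): buffer="uuuuw" (len 5), cursors c1@4 c2@4 c3@4 c4@4, authorship 1234.
After op 6 (insert('e')): buffer="uuuueeeew" (len 9), cursors c1@8 c2@8 c3@8 c4@8, authorship 12341234.
After op 7 (delete): buffer="uuuuw" (len 5), cursors c1@4 c2@4 c3@4 c4@4, authorship 1234.
After op 8 (delete): buffer="w" (len 1), cursors c1@0 c2@0 c3@0 c4@0, authorship .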